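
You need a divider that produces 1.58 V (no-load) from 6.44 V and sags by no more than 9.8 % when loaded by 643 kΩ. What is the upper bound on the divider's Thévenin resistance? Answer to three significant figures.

Loading drop = R_th/(R_th + R_L) ≤ 0.0980, so R_th ≤ R_L · ε/(1−ε) = 643 kΩ × 0.0980/0.9020 = 69.9 kΩ.

R_th ≤ 69.9 kΩ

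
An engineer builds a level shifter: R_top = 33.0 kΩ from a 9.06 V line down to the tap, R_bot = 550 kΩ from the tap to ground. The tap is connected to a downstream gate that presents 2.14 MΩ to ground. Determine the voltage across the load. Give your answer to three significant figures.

The load sits in parallel with R_bot: R_bot‖R_L = (550 × 2140) / (550 + 2140) = 437.5 kΩ.
V_out = 9.06 × 437.5 / (33.0 + 437.5) = 9.06 × 437.5/470.5 = 8.42 V.
(Unloaded it would have been 8.55 V.)

V_out ≈ 8.42 V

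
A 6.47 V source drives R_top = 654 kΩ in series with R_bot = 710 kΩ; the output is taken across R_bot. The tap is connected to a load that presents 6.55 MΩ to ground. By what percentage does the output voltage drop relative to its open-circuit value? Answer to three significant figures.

4.94 %

The divider's output (Thévenin) resistance is R_top‖R_bot = 340.4 kΩ.
Fractional drop under load = R_th/(R_th + R_L) = 340.4 / (340.4 + 6550) = 0.04941.
So the output falls by 4.94 %.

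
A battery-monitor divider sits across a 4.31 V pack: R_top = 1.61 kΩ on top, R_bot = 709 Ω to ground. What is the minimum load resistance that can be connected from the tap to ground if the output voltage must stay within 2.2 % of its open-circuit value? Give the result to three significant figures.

Output resistance R_th = R_top‖R_bot = (1610 × 709)/2319 = 492.2 Ω.
The fractional drop is R_th/(R_th + R_L); requiring this ≤ 0.0220 gives R_L ≥ R_th(1/0.0220 − 1) = 492.2 × 44.45 = 21.9 kΩ.

R_L(min) ≈ 21.9 kΩ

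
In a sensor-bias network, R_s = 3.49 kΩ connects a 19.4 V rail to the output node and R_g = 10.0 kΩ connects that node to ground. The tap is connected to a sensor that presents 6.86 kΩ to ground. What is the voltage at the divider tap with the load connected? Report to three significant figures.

The load sits in parallel with R_g: R_g‖R_L = (10.0 × 6.86) / (10.0 + 6.86) = 4.069 kΩ.
V_out = 19.4 × 4.069 / (3.49 + 4.069) = 19.4 × 4.069/7.559 = 10.4 V.
(Unloaded it would have been 14.4 V.)

V_out ≈ 10.4 V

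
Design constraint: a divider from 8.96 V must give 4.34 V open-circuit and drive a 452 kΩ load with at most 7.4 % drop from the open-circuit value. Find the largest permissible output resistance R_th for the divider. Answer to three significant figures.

R_th ≤ 36.1 kΩ

Loading drop = R_th/(R_th + R_L) ≤ 0.0740, so R_th ≤ R_L · ε/(1−ε) = 452 kΩ × 0.0740/0.9260 = 36.1 kΩ.
(Any R1, R2 with R2/(R1+R2) = 0.484 and R1‖R2 ≤ 36.1 kΩ will meet the spec.)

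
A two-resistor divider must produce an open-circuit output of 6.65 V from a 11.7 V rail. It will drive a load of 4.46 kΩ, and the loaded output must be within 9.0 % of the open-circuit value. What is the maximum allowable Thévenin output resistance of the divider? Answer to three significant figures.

R_th ≤ 441 Ω

Loading drop = R_th/(R_th + R_L) ≤ 0.0900, so R_th ≤ R_L · ε/(1−ε) = 4.46 kΩ × 0.0900/0.9100 = 441 Ω.
(Any R1, R2 with R2/(R1+R2) = 0.568 and R1‖R2 ≤ 441 Ω will meet the spec.)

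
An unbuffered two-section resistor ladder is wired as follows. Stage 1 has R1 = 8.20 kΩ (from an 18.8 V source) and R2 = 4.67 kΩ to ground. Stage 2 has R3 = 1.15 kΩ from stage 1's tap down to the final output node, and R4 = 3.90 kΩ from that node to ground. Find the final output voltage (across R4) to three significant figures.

Stage 2 presents R3+R4 = 5.050 kΩ as a load on stage 1's tap.
Stage 1's lower leg becomes R2‖(R3+R4) = 2.426 kΩ, so V_mid = 18.8 × 2.426/10.63 = 4.293 V.
Stage 2 is itself unloaded: V_out = V_mid × R4/(R3+R4) = 4.293 × 3.90/5.050 = 3.32 V.

V_out ≈ 3.32 V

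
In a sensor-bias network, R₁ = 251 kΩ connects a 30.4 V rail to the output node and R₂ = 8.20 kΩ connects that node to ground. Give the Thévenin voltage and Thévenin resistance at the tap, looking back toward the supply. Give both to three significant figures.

V_th is the open-circuit tap voltage: 30.4 × 8.20/(251 + 8.20) = 0.962 V.
With the supply zeroed, R₁ and R₂ appear in parallel from the tap: R_th = R₁‖R₂ = (251 × 8.20)/259.2 = 7.94 kΩ.

V_th = 0.962 V, R_th = 7.94 kΩ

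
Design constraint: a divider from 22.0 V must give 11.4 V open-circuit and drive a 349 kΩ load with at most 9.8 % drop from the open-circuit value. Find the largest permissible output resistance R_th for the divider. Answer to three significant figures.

R_th ≤ 37.9 kΩ

Loading drop = R_th/(R_th + R_L) ≤ 0.0980, so R_th ≤ R_L · ε/(1−ε) = 349 kΩ × 0.0980/0.9020 = 37.9 kΩ.
(Any R1, R2 with R2/(R1+R2) = 0.518 and R1‖R2 ≤ 37.9 kΩ will meet the spec.)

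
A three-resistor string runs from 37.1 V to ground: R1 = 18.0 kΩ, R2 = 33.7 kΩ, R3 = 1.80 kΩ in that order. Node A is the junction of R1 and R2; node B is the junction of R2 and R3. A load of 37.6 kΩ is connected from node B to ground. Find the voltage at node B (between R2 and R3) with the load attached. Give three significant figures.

At node B, R3 is in parallel with the load: R3‖R_L = 1.718 kΩ.
Below node A the resistance is R2 + (R3‖R_L) = 35.42 kΩ, so V_A = 37.1 × 35.42/53.42 = 24.60 V.
Then V_B = V_A × (R3‖R_L)/(R2 + R3‖R_L) = 24.60 × 1.718/35.42 = 1.19 V.

V ≈ 1.19 V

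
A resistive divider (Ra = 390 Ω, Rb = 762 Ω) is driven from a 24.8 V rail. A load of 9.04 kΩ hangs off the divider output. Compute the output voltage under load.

The load sits in parallel with Rb: Rb‖R_L = (762 × 9040) / (762 + 9040) = 702.8 Ω.
V_out = 24.8 × 702.8 / (390 + 702.8) = 24.8 × 702.8/1093 = 15.9 V.

V_out ≈ 15.9 V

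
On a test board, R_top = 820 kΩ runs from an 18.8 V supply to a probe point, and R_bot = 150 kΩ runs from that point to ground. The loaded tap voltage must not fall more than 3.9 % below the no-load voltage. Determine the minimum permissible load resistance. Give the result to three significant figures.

Output resistance R_th = R_top‖R_bot = (820 × 150)/970.0 = 126.8 kΩ.
The fractional drop is R_th/(R_th + R_L); requiring this ≤ 0.0390 gives R_L ≥ R_th(1/0.0390 − 1) = 126.8 × 24.64 = 3.12 MΩ.

R_L(min) ≈ 3.12 MΩ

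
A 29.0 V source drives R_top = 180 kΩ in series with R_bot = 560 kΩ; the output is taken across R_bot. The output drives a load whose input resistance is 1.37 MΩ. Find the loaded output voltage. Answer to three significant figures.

The load sits in parallel with R_bot: R_bot‖R_L = (560 × 1370) / (560 + 1370) = 397.5 kΩ.
V_out = 29.0 × 397.5 / (180 + 397.5) = 29.0 × 397.5/577.5 = 20.0 V.
(Unloaded it would have been 21.9 V.)

V_out ≈ 20.0 V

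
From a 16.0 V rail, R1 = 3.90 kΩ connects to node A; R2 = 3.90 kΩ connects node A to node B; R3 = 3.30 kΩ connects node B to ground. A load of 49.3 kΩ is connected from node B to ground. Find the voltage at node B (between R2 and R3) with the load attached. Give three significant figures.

At node B, R3 is in parallel with the load: R3‖R_L = 3.093 kΩ.
Below node A the resistance is R2 + (R3‖R_L) = 6.993 kΩ, so V_A = 16.0 × 6.993/10.89 = 10.27 V.
Then V_B = V_A × (R3‖R_L)/(R2 + R3‖R_L) = 10.27 × 3.093/6.993 = 4.54 V.

V ≈ 4.54 V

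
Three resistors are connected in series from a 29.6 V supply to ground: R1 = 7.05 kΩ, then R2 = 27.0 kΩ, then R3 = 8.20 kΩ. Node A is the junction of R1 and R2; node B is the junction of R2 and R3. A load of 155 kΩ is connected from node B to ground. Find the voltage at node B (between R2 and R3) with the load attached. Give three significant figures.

V ≈ 5.51 V

At node B, R3 is in parallel with the load: R3‖R_L = 7.788 kΩ.
Below node A the resistance is R2 + (R3‖R_L) = 34.79 kΩ, so V_A = 29.6 × 34.79/41.84 = 24.61 V.
Then V_B = V_A × (R3‖R_L)/(R2 + R3‖R_L) = 24.61 × 7.788/34.79 = 5.51 V.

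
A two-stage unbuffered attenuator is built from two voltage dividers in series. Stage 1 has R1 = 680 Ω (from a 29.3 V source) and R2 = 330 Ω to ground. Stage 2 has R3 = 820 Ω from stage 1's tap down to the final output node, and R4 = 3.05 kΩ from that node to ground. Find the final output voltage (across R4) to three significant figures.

Stage 2 presents R3+R4 = 3870 Ω as a load on stage 1's tap.
Stage 1's lower leg becomes R2‖(R3+R4) = 304.1 Ω, so V_mid = 29.3 × 304.1/984.1 = 9.054 V.
Stage 2 is itself unloaded: V_out = V_mid × R4/(R3+R4) = 9.054 × 3050/3870 = 7.14 V.

V_out ≈ 7.14 V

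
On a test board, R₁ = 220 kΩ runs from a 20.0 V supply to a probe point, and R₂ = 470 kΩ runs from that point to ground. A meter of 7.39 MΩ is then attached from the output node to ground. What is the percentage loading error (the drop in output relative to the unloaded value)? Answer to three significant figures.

The divider's output (Thévenin) resistance is R₁‖R₂ = 149.9 kΩ.
Fractional drop under load = R_th/(R_th + R_L) = 149.9 / (149.9 + 7390) = 0.01988.
So the output falls by 1.99 %.

1.99 %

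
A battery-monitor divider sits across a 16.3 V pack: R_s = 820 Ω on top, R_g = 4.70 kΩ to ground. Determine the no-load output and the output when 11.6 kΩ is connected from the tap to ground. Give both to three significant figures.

Unloaded: 13.9 V; loaded: 13.1 V

Open-circuit: V = 16.3 × 4700/(820 + 4700) = 13.9 V.
With the load, R_g becomes R_g‖R_L = 3345 Ω, so V = 16.3 × 3345/4165 = 13.1 V.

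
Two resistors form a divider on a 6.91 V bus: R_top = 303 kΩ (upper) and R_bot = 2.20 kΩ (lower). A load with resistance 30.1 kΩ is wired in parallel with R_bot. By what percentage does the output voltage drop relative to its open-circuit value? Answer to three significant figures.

The divider's output (Thévenin) resistance is R_top‖R_bot = 2.184 kΩ.
Fractional drop under load = R_th/(R_th + R_L) = 2.184 / (2.184 + 30.1) = 0.06765.
So the output falls by 6.77 %.

6.77 %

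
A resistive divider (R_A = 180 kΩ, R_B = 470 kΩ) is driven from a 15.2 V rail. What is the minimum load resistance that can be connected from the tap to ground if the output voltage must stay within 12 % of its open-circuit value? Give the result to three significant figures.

R_L(min) ≈ 954 kΩ

Output resistance R_th = R_A‖R_B = (180 × 470)/650.0 = 130.2 kΩ.
The fractional drop is R_th/(R_th + R_L); requiring this ≤ 0.120 gives R_L ≥ R_th(1/0.120 − 1) = 130.2 × 7.333 = 954 kΩ.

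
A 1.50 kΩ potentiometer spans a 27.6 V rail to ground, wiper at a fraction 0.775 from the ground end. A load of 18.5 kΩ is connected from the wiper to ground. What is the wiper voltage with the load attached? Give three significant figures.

The wiper splits the pot into (1−α)R = 337.5 Ω above and αR = 1162 Ω below.
Lower section ‖ load = 1094 Ω.
V_wiper = 27.6 × 1094/(337.5 + 1094) = 21.1 V.

V ≈ 21.1 V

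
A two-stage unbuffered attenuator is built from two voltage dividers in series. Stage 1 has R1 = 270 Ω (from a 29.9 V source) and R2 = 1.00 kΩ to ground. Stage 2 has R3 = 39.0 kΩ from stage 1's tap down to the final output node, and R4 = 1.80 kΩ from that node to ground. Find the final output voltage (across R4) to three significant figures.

Stage 2 presents R3+R4 = 40800 Ω as a load on stage 1's tap.
Stage 1's lower leg becomes R2‖(R3+R4) = 976.1 Ω, so V_mid = 29.9 × 976.1/1246 = 23.42 V.
Stage 2 is itself unloaded: V_out = V_mid × R4/(R3+R4) = 23.42 × 1800/40800 = 1.03 V.

V_out ≈ 1.03 V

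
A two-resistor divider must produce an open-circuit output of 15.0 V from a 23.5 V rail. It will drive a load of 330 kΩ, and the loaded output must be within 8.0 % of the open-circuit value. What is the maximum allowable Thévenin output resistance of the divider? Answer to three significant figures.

Loading drop = R_th/(R_th + R_L) ≤ 0.0800, so R_th ≤ R_L · ε/(1−ε) = 330 kΩ × 0.0800/0.9200 = 28.7 kΩ.

R_th ≤ 28.7 kΩ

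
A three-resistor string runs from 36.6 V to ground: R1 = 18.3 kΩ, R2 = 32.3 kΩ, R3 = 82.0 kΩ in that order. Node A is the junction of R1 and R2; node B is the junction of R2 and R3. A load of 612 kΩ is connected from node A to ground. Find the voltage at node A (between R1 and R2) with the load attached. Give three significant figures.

Below node A the series string R2+R3 = 114.3 kΩ sits in parallel with the 612 kΩ load: 96.31 kΩ.
V_A = 36.6 × 96.31/(18.3 + 96.31) = 30.8 V.

V ≈ 30.8 V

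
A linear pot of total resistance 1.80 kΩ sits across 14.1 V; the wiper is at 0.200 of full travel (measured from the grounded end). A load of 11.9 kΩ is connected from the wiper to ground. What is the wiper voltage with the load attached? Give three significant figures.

V ≈ 2.75 V

The wiper splits the pot into (1−α)R = 1440 Ω above and αR = 360.0 Ω below.
Lower section ‖ load = 349.4 Ω.
V_wiper = 14.1 × 349.4/(1440 + 349.4) = 2.75 V.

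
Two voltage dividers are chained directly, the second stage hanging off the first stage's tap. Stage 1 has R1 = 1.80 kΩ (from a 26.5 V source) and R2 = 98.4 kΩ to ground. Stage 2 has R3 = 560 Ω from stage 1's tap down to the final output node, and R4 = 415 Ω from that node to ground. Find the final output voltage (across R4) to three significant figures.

Stage 2 presents R3+R4 = 975.0 Ω as a load on stage 1's tap.
Stage 1's lower leg becomes R2‖(R3+R4) = 965.4 Ω, so V_mid = 26.5 × 965.4/2765 = 9.251 V.
Stage 2 is itself unloaded: V_out = V_mid × R4/(R3+R4) = 9.251 × 415/975.0 = 3.94 V.

V_out ≈ 3.94 V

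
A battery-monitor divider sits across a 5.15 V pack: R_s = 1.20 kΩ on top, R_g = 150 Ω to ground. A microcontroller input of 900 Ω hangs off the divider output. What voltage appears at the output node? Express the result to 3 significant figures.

V_out ≈ 0.498 V

The load sits in parallel with R_g: R_g‖R_L = (150 × 900) / (150 + 900) = 128.6 Ω.
V_out = 5.15 × 128.6 / (1200 + 128.6) = 5.15 × 128.6/1329 = 0.498 V.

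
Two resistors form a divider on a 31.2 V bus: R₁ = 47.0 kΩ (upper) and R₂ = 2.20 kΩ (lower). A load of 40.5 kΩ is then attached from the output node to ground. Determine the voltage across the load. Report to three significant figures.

V_out ≈ 1.33 V

The load sits in parallel with R₂: R₂‖R_L = (2.20 × 40.5) / (2.20 + 40.5) = 2.087 kΩ.
V_out = 31.2 × 2.087 / (47.0 + 2.087) = 31.2 × 2.087/49.09 = 1.33 V.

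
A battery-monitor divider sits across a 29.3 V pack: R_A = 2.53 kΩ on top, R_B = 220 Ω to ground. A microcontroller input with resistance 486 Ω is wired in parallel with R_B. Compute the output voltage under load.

The load sits in parallel with R_B: R_B‖R_L = (220 × 486) / (220 + 486) = 151.4 Ω.
V_out = 29.3 × 151.4 / (2530 + 151.4) = 29.3 × 151.4/2681 = 1.65 V.

V_out ≈ 1.65 V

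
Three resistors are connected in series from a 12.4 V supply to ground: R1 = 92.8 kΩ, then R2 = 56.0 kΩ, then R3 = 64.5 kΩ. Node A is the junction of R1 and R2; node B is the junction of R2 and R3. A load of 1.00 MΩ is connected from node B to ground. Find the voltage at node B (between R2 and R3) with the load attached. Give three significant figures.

V ≈ 3.59 V

At node B, R3 is in parallel with the load: R3‖R_L = 60.59 kΩ.
Below node A the resistance is R2 + (R3‖R_L) = 116.6 kΩ, so V_A = 12.4 × 116.6/209.4 = 6.904 V.
Then V_B = V_A × (R3‖R_L)/(R2 + R3‖R_L) = 6.904 × 60.59/116.6 = 3.59 V.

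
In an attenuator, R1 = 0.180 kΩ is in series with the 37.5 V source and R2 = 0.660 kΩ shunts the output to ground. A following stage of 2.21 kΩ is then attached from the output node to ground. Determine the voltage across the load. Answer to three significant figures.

V_out ≈ 27.7 V

The load sits in parallel with R2: R2‖R_L = (660 × 2210) / (660 + 2210) = 508.2 Ω.
V_out = 37.5 × 508.2 / (180 + 508.2) = 37.5 × 508.2/688.2 = 27.7 V.
(Unloaded it would have been 29.5 V.)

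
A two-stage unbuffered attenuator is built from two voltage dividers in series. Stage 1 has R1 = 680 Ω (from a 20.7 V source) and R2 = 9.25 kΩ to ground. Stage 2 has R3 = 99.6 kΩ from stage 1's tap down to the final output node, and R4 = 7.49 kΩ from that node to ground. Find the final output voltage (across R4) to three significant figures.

V_out ≈ 1.34 V

Stage 2 presents R3+R4 = 107100 Ω as a load on stage 1's tap.
Stage 1's lower leg becomes R2‖(R3+R4) = 8515 Ω, so V_mid = 20.7 × 8515/9195 = 19.17 V.
Stage 2 is itself unloaded: V_out = V_mid × R4/(R3+R4) = 19.17 × 7490/107100 = 1.34 V.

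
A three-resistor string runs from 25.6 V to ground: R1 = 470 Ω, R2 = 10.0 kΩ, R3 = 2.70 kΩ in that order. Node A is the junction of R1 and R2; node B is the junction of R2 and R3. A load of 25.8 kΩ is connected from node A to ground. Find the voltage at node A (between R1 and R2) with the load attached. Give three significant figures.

Below node A the series string R2+R3 = 12700 Ω sits in parallel with the 25800 Ω load: 8511 Ω.
V_A = 25.6 × 8511/(470 + 8511) = 24.3 V.

V ≈ 24.3 V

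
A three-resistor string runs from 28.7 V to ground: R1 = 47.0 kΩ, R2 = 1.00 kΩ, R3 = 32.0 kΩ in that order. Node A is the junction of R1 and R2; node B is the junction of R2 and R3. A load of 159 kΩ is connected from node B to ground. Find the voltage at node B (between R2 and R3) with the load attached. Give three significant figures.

At node B, R3 is in parallel with the load: R3‖R_L = 26.64 kΩ.
Below node A the resistance is R2 + (R3‖R_L) = 27.64 kΩ, so V_A = 28.7 × 27.64/74.64 = 10.63 V.
Then V_B = V_A × (R3‖R_L)/(R2 + R3‖R_L) = 10.63 × 26.64/27.64 = 10.2 V.

V ≈ 10.2 V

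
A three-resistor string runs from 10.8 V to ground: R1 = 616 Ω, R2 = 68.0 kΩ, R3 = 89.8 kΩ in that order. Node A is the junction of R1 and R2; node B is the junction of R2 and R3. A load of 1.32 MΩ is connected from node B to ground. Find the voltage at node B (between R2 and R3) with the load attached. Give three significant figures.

V ≈ 5.95 V

At node B, R3 is in parallel with the load: R3‖R_L = 84080 Ω.
Below node A the resistance is R2 + (R3‖R_L) = 152100 Ω, so V_A = 10.8 × 152100/152700 = 10.76 V.
Then V_B = V_A × (R3‖R_L)/(R2 + R3‖R_L) = 10.76 × 84080/152100 = 5.95 V.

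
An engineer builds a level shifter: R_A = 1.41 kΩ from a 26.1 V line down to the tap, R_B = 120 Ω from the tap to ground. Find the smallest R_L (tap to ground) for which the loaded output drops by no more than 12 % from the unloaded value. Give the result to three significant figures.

Output resistance R_th = R_A‖R_B = (1410 × 120)/1530 = 110.6 Ω.
The fractional drop is R_th/(R_th + R_L); requiring this ≤ 0.120 gives R_L ≥ R_th(1/0.120 − 1) = 110.6 × 7.333 = 811 Ω.

R_L(min) ≈ 811 Ω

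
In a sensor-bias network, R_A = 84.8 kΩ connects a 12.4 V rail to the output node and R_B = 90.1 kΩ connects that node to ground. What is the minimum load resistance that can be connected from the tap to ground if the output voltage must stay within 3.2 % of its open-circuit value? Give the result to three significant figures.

Output resistance R_th = R_A‖R_B = (84.8 × 90.1)/174.9 = 43.68 kΩ.
The fractional drop is R_th/(R_th + R_L); requiring this ≤ 0.0320 gives R_L ≥ R_th(1/0.0320 − 1) = 43.68 × 30.25 = 1.32 MΩ.

R_L(min) ≈ 1.32 MΩ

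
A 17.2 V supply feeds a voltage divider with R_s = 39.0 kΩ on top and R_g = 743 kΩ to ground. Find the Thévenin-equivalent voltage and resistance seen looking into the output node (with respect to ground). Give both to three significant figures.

V_th is the open-circuit tap voltage: 17.2 × 743/(39.0 + 743) = 16.3 V.
With the supply zeroed, R_s and R_g appear in parallel from the tap: R_th = R_s‖R_g = (39.0 × 743)/782.0 = 37.1 kΩ.

V_th = 16.3 V, R_th = 37.1 kΩ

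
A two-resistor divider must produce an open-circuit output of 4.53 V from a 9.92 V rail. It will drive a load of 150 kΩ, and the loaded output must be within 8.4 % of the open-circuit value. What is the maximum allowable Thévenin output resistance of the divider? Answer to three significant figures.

Loading drop = R_th/(R_th + R_L) ≤ 0.0840, so R_th ≤ R_L · ε/(1−ε) = 150 kΩ × 0.0840/0.9160 = 13.8 kΩ.

R_th ≤ 13.8 kΩ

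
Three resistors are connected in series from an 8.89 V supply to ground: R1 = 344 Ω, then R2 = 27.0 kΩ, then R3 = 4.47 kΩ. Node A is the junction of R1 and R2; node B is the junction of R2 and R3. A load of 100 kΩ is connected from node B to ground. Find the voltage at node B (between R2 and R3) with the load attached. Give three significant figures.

V ≈ 1.20 V

At node B, R3 is in parallel with the load: R3‖R_L = 4279 Ω.
Below node A the resistance is R2 + (R3‖R_L) = 31280 Ω, so V_A = 8.89 × 31280/31620 = 8.793 V.
Then V_B = V_A × (R3‖R_L)/(R2 + R3‖R_L) = 8.793 × 4279/31280 = 1.20 V.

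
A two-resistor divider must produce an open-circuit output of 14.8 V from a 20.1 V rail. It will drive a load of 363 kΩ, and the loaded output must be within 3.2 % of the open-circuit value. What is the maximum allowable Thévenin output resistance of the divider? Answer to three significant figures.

Loading drop = R_th/(R_th + R_L) ≤ 0.0320, so R_th ≤ R_L · ε/(1−ε) = 363 kΩ × 0.0320/0.9680 = 12.0 kΩ.

R_th ≤ 12.0 kΩ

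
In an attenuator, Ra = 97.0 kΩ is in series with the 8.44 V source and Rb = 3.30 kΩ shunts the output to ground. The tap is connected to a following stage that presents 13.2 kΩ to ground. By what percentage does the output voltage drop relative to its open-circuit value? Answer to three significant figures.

19.5 %

Unloaded V = 8.44 × 3.30/100.3 = 0.2777 V.
Loaded: Rb‖R_L = 2.640 kΩ, giving V = 8.44 × 2.640/99.64 = 0.2236 V.
Drop = (0.2777 − 0.2236) / 0.2777 = 19.5 %.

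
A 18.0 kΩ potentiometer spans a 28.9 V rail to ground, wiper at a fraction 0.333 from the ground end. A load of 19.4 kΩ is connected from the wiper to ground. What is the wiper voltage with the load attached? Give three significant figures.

The wiper splits the pot into (1−α)R = 12.01 kΩ above and αR = 5.994 kΩ below.
Lower section ‖ load = 4.579 kΩ.
V_wiper = 28.9 × 4.579/(12.01 + 4.579) = 7.98 V.

V ≈ 7.98 V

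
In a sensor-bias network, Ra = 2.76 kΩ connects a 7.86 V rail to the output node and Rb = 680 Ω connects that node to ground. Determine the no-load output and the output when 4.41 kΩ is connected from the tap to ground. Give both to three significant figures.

Open-circuit: V = 7.86 × 680/(2760 + 680) = 1.55 V.
With the load, Rb becomes Rb‖R_L = 589.2 Ω, so V = 7.86 × 589.2/3349 = 1.38 V.

Unloaded: 1.55 V; loaded: 1.38 V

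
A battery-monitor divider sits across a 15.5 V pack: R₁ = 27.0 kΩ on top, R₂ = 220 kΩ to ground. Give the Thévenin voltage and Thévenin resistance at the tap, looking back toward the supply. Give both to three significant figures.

V_th is the open-circuit tap voltage: 15.5 × 220/(27.0 + 220) = 13.8 V.
With the supply zeroed, R₁ and R₂ appear in parallel from the tap: R_th = R₁‖R₂ = (27.0 × 220)/247.0 = 24.0 kΩ.

V_th = 13.8 V, R_th = 24.0 kΩ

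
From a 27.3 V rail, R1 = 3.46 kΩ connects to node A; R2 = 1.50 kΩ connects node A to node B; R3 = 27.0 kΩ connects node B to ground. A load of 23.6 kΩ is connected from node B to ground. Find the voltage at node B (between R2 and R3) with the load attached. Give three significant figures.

V ≈ 19.6 V

At node B, R3 is in parallel with the load: R3‖R_L = 12.59 kΩ.
Below node A the resistance is R2 + (R3‖R_L) = 14.09 kΩ, so V_A = 27.3 × 14.09/17.55 = 21.92 V.
Then V_B = V_A × (R3‖R_L)/(R2 + R3‖R_L) = 21.92 × 12.59/14.09 = 19.6 V.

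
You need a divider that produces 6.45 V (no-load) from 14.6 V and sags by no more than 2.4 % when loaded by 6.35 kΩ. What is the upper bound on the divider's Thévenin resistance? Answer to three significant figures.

Loading drop = R_th/(R_th + R_L) ≤ 0.0240, so R_th ≤ R_L · ε/(1−ε) = 6.35 kΩ × 0.0240/0.9760 = 156 Ω.
(Any R1, R2 with R2/(R1+R2) = 0.442 and R1‖R2 ≤ 156 Ω will meet the spec.)

R_th ≤ 156 Ω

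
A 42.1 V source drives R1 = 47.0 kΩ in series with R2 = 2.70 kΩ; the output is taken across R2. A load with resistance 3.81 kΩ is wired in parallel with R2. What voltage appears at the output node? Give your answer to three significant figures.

The load sits in parallel with R2: R2‖R_L = (2.70 × 3.81) / (2.70 + 3.81) = 1.580 kΩ.
V_out = 42.1 × 1.580 / (47.0 + 1.580) = 42.1 × 1.580/48.58 = 1.37 V.
(Unloaded it would have been 2.29 V.)

V_out ≈ 1.37 V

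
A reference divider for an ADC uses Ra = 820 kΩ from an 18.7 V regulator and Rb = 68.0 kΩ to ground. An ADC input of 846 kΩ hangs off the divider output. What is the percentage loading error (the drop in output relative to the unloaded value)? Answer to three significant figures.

6.91 %

The divider's output (Thévenin) resistance is Ra‖Rb = 62.79 kΩ.
Fractional drop under load = R_th/(R_th + R_L) = 62.79 / (62.79 + 846) = 0.06909.
So the output falls by 6.91 %.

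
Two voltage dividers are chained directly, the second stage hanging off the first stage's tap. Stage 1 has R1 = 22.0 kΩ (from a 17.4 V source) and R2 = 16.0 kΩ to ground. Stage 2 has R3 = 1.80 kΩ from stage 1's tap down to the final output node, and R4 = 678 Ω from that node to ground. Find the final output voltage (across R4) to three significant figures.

V_out ≈ 0.423 V

Stage 2 presents R3+R4 = 2478 Ω as a load on stage 1's tap.
Stage 1's lower leg becomes R2‖(R3+R4) = 2146 Ω, so V_mid = 17.4 × 2146/24150 = 1.546 V.
Stage 2 is itself unloaded: V_out = V_mid × R4/(R3+R4) = 1.546 × 678/2478 = 0.423 V.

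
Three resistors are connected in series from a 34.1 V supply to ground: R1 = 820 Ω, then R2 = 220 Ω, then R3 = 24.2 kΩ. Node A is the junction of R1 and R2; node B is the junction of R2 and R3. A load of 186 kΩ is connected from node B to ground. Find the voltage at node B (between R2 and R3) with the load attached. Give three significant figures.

At node B, R3 is in parallel with the load: R3‖R_L = 21410 Ω.
Below node A the resistance is R2 + (R3‖R_L) = 21630 Ω, so V_A = 34.1 × 21630/22450 = 32.85 V.
Then V_B = V_A × (R3‖R_L)/(R2 + R3‖R_L) = 32.85 × 21410/21630 = 32.5 V.

V ≈ 32.5 V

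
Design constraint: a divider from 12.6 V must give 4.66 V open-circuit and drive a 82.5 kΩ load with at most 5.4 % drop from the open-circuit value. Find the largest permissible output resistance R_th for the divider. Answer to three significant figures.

Loading drop = R_th/(R_th + R_L) ≤ 0.0540, so R_th ≤ R_L · ε/(1−ε) = 82.5 kΩ × 0.0540/0.9460 = 4.71 kΩ.

R_th ≤ 4.71 kΩ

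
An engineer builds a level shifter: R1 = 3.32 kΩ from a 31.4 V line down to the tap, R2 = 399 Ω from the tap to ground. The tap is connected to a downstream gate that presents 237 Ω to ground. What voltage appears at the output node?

V_out ≈ 1.35 V

The load sits in parallel with R2: R2‖R_L = (399 × 237) / (399 + 237) = 148.7 Ω.
V_out = 31.4 × 148.7 / (3320 + 148.7) = 31.4 × 148.7/3469 = 1.35 V.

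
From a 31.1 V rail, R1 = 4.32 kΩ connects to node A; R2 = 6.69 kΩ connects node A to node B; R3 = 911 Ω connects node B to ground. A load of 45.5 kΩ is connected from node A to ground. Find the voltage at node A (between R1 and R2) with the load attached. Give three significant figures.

Below node A the series string R2+R3 = 7601 Ω sits in parallel with the 45500 Ω load: 6513 Ω.
V_A = 31.1 × 6513/(4320 + 6513) = 18.7 V.

V ≈ 18.7 V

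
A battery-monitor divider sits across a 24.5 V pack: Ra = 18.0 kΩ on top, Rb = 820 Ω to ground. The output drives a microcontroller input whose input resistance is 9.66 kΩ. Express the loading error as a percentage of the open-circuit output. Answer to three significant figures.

7.51 %

The divider's output (Thévenin) resistance is Ra‖Rb = 784.3 Ω.
Fractional drop under load = R_th/(R_th + R_L) = 784.3 / (784.3 + 9660) = 0.07509.
So the output falls by 7.51 %.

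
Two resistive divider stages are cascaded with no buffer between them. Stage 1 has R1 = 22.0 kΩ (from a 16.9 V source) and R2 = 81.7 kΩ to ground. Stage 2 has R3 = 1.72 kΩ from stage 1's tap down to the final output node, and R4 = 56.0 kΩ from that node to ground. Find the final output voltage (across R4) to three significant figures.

V_out ≈ 9.93 V

Stage 2 presents R3+R4 = 57.72 kΩ as a load on stage 1's tap.
Stage 1's lower leg becomes R2‖(R3+R4) = 33.82 kΩ, so V_mid = 16.9 × 33.82/55.82 = 10.24 V.
Stage 2 is itself unloaded: V_out = V_mid × R4/(R3+R4) = 10.24 × 56.0/57.72 = 9.93 V.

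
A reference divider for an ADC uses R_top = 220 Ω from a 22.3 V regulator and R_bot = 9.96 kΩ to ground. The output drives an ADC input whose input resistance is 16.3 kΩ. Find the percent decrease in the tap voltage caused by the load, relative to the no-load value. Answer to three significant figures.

The divider's output (Thévenin) resistance is R_top‖R_bot = 215.2 Ω.
Fractional drop under load = R_th/(R_th + R_L) = 215.2 / (215.2 + 16300) = 0.01303.
So the output falls by 1.30 %.

1.30 %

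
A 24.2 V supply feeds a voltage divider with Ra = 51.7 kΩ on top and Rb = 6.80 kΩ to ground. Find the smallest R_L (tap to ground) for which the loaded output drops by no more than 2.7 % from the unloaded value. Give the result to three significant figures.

Output resistance R_th = Ra‖Rb = (51.7 × 6.80)/58.50 = 6.010 kΩ.
The fractional drop is R_th/(R_th + R_L); requiring this ≤ 0.0270 gives R_L ≥ R_th(1/0.0270 − 1) = 6.010 × 36.04 = 217 kΩ.

R_L(min) ≈ 217 kΩ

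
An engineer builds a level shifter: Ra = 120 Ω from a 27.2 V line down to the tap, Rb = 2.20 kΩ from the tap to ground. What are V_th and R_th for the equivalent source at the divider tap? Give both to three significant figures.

V_th = 25.8 V, R_th = 114 Ω

V_th is the open-circuit tap voltage: 27.2 × 2200/(120 + 2200) = 25.8 V.
With the supply zeroed, Ra and Rb appear in parallel from the tap: R_th = Ra‖Rb = (120 × 2200)/2320 = 114 Ω.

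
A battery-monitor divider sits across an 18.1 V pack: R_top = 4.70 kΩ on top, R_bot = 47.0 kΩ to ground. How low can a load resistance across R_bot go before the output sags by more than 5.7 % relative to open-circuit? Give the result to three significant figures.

R_L(min) ≈ 70.7 kΩ

Output resistance R_th = R_top‖R_bot = (4.70 × 47.0)/51.70 = 4.273 kΩ.
The fractional drop is R_th/(R_th + R_L); requiring this ≤ 0.0570 gives R_L ≥ R_th(1/0.0570 − 1) = 4.273 × 16.54 = 70.7 kΩ.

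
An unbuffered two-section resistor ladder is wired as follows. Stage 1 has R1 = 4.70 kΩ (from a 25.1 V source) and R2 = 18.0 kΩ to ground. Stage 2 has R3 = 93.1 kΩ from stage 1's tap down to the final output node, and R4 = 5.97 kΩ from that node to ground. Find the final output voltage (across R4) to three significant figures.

Stage 2 presents R3+R4 = 99.07 kΩ as a load on stage 1's tap.
Stage 1's lower leg becomes R2‖(R3+R4) = 15.23 kΩ, so V_mid = 25.1 × 15.23/19.93 = 19.18 V.
Stage 2 is itself unloaded: V_out = V_mid × R4/(R3+R4) = 19.18 × 5.97/99.07 = 1.16 V.

V_out ≈ 1.16 V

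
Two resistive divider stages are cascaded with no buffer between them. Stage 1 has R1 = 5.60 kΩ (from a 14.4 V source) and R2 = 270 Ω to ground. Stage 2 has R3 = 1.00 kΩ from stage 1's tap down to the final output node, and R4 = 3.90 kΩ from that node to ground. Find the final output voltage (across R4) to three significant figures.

V_out ≈ 0.501 V

Stage 2 presents R3+R4 = 4900 Ω as a load on stage 1's tap.
Stage 1's lower leg becomes R2‖(R3+R4) = 255.9 Ω, so V_mid = 14.4 × 255.9/5856 = 0.6293 V.
Stage 2 is itself unloaded: V_out = V_mid × R4/(R3+R4) = 0.6293 × 3900/4900 = 0.501 V.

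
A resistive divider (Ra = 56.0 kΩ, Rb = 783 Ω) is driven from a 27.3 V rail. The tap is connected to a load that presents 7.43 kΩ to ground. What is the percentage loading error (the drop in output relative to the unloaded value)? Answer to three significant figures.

The divider's output (Thévenin) resistance is Ra‖Rb = 772.2 Ω.
Fractional drop under load = R_th/(R_th + R_L) = 772.2 / (772.2 + 7430) = 0.09415.
So the output falls by 9.41 %.

9.41 %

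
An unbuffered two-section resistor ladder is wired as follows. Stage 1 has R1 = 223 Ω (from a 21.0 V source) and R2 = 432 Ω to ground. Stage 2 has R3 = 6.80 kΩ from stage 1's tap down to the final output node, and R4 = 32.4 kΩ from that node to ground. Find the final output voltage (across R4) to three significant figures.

V_out ≈ 11.4 V

Stage 2 presents R3+R4 = 39200 Ω as a load on stage 1's tap.
Stage 1's lower leg becomes R2‖(R3+R4) = 427.3 Ω, so V_mid = 21.0 × 427.3/650.3 = 13.80 V.
Stage 2 is itself unloaded: V_out = V_mid × R4/(R3+R4) = 13.80 × 32400/39200 = 11.4 V.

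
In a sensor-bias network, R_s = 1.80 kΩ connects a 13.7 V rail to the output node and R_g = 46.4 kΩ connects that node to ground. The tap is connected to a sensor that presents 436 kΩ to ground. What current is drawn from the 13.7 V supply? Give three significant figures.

R_g‖R_L = 41.94 kΩ, so the source sees R_s + R_g‖R_L = 43.74 kΩ.
I = 13.7 V / 43.74 kΩ = 0.313 mA.

I ≈ 0.313 mA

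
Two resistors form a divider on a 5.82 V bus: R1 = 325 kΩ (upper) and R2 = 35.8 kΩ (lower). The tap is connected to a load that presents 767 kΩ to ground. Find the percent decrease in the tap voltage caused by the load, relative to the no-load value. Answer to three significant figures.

The divider's output (Thévenin) resistance is R1‖R2 = 32.25 kΩ.
Fractional drop under load = R_th/(R_th + R_L) = 32.25 / (32.25 + 767) = 0.04035.
So the output falls by 4.03 %.

4.03 %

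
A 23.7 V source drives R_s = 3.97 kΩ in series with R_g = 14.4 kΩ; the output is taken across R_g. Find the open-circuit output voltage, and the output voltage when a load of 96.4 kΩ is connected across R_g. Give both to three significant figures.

Open-circuit: V = 23.7 × 14.4/(3.97 + 14.4) = 18.6 V.
With the load, R_g becomes R_g‖R_L = 12.53 kΩ, so V = 23.7 × 12.53/16.50 = 18.0 V.

Unloaded: 18.6 V; loaded: 18.0 V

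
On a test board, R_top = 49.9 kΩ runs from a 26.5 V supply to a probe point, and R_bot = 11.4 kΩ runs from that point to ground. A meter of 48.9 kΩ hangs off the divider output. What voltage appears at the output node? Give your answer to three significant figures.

The load sits in parallel with R_bot: R_bot‖R_L = (11.4 × 48.9) / (11.4 + 48.9) = 9.245 kΩ.
V_out = 26.5 × 9.245 / (49.9 + 9.245) = 26.5 × 9.245/59.14 = 4.14 V.

V_out ≈ 4.14 V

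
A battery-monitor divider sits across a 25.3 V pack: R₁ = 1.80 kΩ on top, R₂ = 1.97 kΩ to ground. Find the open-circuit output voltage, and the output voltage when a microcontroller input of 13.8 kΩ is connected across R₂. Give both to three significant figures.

Unloaded: 13.2 V; loaded: 12.4 V

Open-circuit: V = 25.3 × 1.97/(1.80 + 1.97) = 13.2 V.
With the load, R₂ becomes R₂‖R_L = 1.724 kΩ, so V = 25.3 × 1.724/3.524 = 12.4 V.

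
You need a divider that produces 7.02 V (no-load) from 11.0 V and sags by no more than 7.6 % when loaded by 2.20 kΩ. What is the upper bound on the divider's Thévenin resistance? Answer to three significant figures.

R_th ≤ 181 Ω

Loading drop = R_th/(R_th + R_L) ≤ 0.0760, so R_th ≤ R_L · ε/(1−ε) = 2.20 kΩ × 0.0760/0.9240 = 181 Ω.
(Any R1, R2 with R2/(R1+R2) = 0.638 and R1‖R2 ≤ 181 Ω will meet the spec.)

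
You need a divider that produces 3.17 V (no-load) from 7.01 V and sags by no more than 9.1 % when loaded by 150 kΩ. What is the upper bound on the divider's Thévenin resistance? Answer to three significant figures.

Loading drop = R_th/(R_th + R_L) ≤ 0.0910, so R_th ≤ R_L · ε/(1−ε) = 150 kΩ × 0.0910/0.9090 = 15.0 kΩ.

R_th ≤ 15.0 kΩ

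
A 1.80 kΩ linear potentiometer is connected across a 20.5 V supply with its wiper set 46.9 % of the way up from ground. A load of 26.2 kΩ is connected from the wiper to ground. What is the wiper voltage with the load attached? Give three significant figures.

The wiper splits the pot into (1−α)R = 955.8 Ω above and αR = 844.2 Ω below.
Lower section ‖ load = 817.8 Ω.
V_wiper = 20.5 × 817.8/(955.8 + 817.8) = 9.45 V.

V ≈ 9.45 V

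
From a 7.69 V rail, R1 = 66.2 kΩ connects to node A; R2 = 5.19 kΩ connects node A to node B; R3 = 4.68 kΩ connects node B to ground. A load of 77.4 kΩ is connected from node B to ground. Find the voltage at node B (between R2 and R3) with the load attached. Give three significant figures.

At node B, R3 is in parallel with the load: R3‖R_L = 4.413 kΩ.
Below node A the resistance is R2 + (R3‖R_L) = 9.603 kΩ, so V_A = 7.69 × 9.603/75.80 = 0.9742 V.
Then V_B = V_A × (R3‖R_L)/(R2 + R3‖R_L) = 0.9742 × 4.413/9.603 = 0.448 V.

V ≈ 0.448 V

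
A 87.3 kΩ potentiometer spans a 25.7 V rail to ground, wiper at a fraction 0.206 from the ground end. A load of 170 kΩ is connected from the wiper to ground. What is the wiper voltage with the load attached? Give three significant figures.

V ≈ 4.88 V

The wiper splits the pot into (1−α)R = 69.32 kΩ above and αR = 17.98 kΩ below.
Lower section ‖ load = 16.26 kΩ.
V_wiper = 25.7 × 16.26/(69.32 + 16.26) = 4.88 V.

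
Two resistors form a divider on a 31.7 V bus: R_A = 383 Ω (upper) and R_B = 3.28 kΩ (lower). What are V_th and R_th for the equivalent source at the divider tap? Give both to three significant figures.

V_th = 28.4 V, R_th = 343 Ω

V_th is the open-circuit tap voltage: 31.7 × 3280/(383 + 3280) = 28.4 V.
With the supply zeroed, R_A and R_B appear in parallel from the tap: R_th = R_A‖R_B = (383 × 3280)/3663 = 343 Ω.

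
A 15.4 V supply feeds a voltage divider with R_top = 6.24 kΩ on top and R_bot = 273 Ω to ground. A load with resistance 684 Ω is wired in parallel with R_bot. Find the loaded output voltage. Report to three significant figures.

The load sits in parallel with R_bot: R_bot‖R_L = (273 × 684) / (273 + 684) = 195.1 Ω.
V_out = 15.4 × 195.1 / (6240 + 195.1) = 15.4 × 195.1/6435 = 0.467 V.

V_out ≈ 0.467 V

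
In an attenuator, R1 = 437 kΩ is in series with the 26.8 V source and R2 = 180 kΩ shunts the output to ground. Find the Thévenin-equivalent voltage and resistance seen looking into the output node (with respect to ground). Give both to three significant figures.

V_th is the open-circuit tap voltage: 26.8 × 180/(437 + 180) = 7.82 V.
With the supply zeroed, R1 and R2 appear in parallel from the tap: R_th = R1‖R2 = (437 × 180)/617.0 = 127 kΩ.

V_th = 7.82 V, R_th = 127 kΩ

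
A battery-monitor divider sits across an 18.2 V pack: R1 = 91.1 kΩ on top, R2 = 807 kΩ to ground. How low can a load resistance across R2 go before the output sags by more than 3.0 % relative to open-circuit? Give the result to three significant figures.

R_L(min) ≈ 2.65 MΩ

Output resistance R_th = R1‖R2 = (91.1 × 807)/898.1 = 81.86 kΩ.
The fractional drop is R_th/(R_th + R_L); requiring this ≤ 0.0300 gives R_L ≥ R_th(1/0.0300 − 1) = 81.86 × 32.33 = 2.65 MΩ.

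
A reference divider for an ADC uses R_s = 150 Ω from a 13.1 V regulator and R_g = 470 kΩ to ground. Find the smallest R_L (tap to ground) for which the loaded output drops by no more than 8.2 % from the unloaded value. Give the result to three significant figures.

Output resistance R_th = R_s‖R_g = (150 × 470000)/470200 = 150.0 Ω.
The fractional drop is R_th/(R_th + R_L); requiring this ≤ 0.0820 gives R_L ≥ R_th(1/0.0820 − 1) = 150.0 × 11.20 = 1.68 kΩ.

R_L(min) ≈ 1.68 kΩ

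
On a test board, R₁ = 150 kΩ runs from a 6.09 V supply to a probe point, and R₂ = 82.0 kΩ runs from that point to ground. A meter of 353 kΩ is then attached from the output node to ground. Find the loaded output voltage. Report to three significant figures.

The load sits in parallel with R₂: R₂‖R_L = (82.0 × 353) / (82.0 + 353) = 66.54 kΩ.
V_out = 6.09 × 66.54 / (150 + 66.54) = 6.09 × 66.54/216.5 = 1.87 V.
(Unloaded it would have been 2.15 V.)

V_out ≈ 1.87 V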